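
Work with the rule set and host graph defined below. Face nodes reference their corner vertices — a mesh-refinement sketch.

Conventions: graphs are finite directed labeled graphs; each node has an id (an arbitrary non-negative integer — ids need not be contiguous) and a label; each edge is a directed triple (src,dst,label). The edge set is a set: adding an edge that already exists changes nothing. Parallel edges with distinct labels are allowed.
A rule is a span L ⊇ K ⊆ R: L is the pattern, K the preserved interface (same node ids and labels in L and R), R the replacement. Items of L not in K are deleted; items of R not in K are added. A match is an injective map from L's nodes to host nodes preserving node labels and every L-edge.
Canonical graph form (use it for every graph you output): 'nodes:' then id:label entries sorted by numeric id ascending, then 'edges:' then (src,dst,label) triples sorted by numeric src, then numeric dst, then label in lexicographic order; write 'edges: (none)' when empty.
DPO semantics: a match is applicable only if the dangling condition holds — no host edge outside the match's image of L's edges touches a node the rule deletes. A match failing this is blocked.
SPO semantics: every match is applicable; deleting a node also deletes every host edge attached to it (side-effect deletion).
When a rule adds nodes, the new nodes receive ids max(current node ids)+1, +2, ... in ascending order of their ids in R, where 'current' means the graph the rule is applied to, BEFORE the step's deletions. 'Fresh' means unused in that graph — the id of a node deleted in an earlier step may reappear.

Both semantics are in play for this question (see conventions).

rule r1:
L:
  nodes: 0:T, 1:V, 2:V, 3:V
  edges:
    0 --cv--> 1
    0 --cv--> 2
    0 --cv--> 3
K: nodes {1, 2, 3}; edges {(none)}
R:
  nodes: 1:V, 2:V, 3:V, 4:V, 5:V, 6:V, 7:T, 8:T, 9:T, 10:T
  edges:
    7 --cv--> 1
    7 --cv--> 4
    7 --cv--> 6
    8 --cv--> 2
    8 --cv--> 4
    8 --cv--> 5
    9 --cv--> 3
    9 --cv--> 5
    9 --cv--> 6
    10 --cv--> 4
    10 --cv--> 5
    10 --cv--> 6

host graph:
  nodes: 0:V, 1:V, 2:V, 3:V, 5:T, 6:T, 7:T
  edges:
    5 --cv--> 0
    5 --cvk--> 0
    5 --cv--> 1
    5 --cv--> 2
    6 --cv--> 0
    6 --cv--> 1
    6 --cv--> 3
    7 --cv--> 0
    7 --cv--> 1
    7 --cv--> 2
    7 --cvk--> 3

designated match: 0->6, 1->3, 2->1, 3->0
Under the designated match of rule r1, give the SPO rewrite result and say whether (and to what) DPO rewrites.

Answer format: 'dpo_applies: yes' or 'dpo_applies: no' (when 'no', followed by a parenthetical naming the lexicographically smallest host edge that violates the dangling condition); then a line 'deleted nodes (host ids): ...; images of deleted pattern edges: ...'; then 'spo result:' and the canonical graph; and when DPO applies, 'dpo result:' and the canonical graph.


dpo_applies: yes
deleted nodes (host ids): 6; images of deleted pattern edges: (6,0,cv); (6,1,cv); (6,3,cv)
spo result:
nodes: 0:V, 1:V, 2:V, 3:V, 5:T, 7:T, 8:V, 9:V, 10:V, 11:T, 12:T, 13:T, 14:T
edges: (5,0,cv); (5,0,cvk); (5,1,cv); (5,2,cv); (7,0,cv); (7,1,cv); (7,2,cv); (7,3,cvk); (11,3,cv); (11,8,cv); (11,10,cv); (12,1,cv); (12,8,cv); (12,9,cv); (13,0,cv); (13,9,cv); (13,10,cv); (14,8,cv); (14,9,cv); (14,10,cv)
dpo result:
nodes: 0:V, 1:V, 2:V, 3:V, 5:T, 7:T, 8:V, 9:V, 10:V, 11:T, 12:T, 13:T, 14:T
edges: (5,0,cv); (5,0,cvk); (5,1,cv); (5,2,cv); (7,0,cv); (7,1,cv); (7,2,cv); (7,3,cvk); (11,3,cv); (11,8,cv); (11,10,cv); (12,1,cv); (12,8,cv); (12,9,cv); (13,0,cv); (13,9,cv); (13,10,cv); (14,8,cv); (14,9,cv); (14,10,cv)


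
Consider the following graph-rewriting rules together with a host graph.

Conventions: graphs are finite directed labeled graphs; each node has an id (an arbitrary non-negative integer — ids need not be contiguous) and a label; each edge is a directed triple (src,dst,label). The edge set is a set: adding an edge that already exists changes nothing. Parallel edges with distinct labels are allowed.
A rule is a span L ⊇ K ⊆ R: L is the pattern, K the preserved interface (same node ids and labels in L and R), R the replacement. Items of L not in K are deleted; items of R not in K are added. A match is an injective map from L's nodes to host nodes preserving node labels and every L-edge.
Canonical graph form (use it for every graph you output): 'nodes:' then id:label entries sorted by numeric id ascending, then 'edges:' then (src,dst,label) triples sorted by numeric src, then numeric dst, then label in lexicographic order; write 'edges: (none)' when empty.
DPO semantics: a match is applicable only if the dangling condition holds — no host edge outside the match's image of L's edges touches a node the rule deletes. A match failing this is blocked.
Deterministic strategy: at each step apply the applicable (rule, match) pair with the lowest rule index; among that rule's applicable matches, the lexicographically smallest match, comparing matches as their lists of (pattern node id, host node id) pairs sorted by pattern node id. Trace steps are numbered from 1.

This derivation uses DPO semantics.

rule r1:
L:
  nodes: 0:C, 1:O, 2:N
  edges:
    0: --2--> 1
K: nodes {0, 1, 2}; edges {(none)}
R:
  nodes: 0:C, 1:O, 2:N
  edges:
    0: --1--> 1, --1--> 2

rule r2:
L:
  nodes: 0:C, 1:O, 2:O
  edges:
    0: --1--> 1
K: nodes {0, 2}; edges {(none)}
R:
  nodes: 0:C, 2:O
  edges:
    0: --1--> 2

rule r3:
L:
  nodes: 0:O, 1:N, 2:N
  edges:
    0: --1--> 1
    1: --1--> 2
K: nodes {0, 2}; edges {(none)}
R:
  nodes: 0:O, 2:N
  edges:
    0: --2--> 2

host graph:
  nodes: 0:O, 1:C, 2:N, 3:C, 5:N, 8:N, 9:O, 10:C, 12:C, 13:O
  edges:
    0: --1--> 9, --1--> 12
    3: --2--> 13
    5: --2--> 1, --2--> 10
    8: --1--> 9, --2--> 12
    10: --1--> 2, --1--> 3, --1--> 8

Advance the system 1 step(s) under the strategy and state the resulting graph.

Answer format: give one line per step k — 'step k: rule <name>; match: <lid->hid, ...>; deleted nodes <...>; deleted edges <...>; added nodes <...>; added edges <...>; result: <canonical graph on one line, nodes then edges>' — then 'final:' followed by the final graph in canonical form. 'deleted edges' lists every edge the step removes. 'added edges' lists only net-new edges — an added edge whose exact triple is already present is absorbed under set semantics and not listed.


step 1: rule r1; match: 0->3, 1->13, 2->2; deleted nodes (none); deleted edges (3,13,2); added nodes (none); added edges (3,2,1); (3,13,1); result: nodes: 0:O, 1:C, 2:N, 3:C, 5:N, 8:N, 9:O, 10:C, 12:C, 13:O edges: (0,9,1); (0,12,1); (3,2,1); (3,13,1); (5,1,2); (5,10,2); (8,9,1); (8,12,2); (10,2,1); (10,3,1); (10,8,1)
final:
nodes: 0:O, 1:C, 2:N, 3:C, 5:N, 8:N, 9:O, 10:C, 12:C, 13:O
edges: (0,9,1); (0,12,1); (3,2,1); (3,13,1); (5,1,2); (5,10,2); (8,9,1); (8,12,2); (10,2,1); (10,3,1); (10,8,1)


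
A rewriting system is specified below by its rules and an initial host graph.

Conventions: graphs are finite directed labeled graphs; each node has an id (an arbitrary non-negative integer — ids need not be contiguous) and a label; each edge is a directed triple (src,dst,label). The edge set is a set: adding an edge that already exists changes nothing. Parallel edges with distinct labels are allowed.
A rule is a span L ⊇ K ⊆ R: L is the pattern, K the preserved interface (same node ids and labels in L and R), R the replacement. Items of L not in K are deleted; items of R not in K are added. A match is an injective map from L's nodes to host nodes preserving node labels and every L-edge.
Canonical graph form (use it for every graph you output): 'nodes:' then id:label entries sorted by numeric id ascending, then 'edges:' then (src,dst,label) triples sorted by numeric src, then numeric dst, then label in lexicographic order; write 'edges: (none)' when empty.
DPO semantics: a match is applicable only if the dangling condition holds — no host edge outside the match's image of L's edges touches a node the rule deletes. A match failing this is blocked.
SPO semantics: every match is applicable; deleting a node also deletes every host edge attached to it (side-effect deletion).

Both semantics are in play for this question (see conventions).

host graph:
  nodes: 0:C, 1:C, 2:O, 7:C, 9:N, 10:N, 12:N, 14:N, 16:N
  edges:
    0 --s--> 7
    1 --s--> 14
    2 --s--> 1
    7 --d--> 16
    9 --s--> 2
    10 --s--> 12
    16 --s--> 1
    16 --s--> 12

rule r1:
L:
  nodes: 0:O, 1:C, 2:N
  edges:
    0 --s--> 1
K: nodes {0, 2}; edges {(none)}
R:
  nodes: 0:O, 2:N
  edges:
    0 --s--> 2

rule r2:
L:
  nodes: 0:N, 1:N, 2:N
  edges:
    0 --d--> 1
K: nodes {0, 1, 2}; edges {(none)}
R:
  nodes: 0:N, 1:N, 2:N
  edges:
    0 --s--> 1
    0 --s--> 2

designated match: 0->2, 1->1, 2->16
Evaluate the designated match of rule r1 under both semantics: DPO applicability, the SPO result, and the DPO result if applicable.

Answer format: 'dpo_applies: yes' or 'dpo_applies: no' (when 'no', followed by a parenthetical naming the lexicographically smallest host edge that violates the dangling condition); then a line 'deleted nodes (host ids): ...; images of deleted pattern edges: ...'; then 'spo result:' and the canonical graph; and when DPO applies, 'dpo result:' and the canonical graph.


dpo_applies: no
(the rule deletes node 1, which keeps host edge (1,14,s) outside the match image — the dangling condition fails, DPO blocks; SPO proceeds and side-deletes such edges)
deleted nodes (host ids): 1; images of deleted pattern edges: (2,1,s)
spo result:
nodes: 0:C, 2:O, 7:C, 9:N, 10:N, 12:N, 14:N, 16:N
edges: (0,7,s); (2,16,s); (7,16,d); (9,2,s); (10,12,s); (16,12,s)


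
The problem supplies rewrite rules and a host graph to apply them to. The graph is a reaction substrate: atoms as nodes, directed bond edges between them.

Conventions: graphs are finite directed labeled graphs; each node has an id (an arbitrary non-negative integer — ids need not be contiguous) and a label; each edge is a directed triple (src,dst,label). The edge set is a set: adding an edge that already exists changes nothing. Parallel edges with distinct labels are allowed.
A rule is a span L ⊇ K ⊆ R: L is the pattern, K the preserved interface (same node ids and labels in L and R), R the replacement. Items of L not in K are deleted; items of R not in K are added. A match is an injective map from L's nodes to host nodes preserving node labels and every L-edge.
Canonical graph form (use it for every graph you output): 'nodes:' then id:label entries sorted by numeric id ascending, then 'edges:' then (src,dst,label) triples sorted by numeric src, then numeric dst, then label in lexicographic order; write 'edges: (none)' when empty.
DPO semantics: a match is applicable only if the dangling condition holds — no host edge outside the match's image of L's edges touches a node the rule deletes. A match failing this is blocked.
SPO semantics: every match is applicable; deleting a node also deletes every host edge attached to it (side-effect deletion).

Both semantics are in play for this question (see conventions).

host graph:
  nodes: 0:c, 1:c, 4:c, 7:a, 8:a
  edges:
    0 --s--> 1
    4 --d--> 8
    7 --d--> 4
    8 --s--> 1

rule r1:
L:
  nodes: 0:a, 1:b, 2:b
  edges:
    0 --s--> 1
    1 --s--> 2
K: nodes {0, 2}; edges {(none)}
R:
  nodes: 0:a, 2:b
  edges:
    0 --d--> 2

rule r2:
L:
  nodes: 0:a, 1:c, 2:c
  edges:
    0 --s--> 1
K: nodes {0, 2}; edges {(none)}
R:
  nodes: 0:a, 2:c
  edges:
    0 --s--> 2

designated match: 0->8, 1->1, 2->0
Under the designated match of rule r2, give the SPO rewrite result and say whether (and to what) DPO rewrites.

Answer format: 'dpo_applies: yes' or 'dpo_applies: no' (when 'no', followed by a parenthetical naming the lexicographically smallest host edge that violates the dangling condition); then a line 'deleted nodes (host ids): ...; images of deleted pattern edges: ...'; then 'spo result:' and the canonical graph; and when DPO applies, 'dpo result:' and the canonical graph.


dpo_applies: no
(the rule deletes node 1, which keeps host edge (0,1,s) outside the match image — the dangling condition fails, DPO blocks; SPO proceeds and side-deletes such edges)
deleted nodes (host ids): 1; images of deleted pattern edges: (8,1,s)
spo result:
nodes: 0:c, 4:c, 7:a, 8:a
edges: (4,8,d); (7,4,d); (8,0,s)


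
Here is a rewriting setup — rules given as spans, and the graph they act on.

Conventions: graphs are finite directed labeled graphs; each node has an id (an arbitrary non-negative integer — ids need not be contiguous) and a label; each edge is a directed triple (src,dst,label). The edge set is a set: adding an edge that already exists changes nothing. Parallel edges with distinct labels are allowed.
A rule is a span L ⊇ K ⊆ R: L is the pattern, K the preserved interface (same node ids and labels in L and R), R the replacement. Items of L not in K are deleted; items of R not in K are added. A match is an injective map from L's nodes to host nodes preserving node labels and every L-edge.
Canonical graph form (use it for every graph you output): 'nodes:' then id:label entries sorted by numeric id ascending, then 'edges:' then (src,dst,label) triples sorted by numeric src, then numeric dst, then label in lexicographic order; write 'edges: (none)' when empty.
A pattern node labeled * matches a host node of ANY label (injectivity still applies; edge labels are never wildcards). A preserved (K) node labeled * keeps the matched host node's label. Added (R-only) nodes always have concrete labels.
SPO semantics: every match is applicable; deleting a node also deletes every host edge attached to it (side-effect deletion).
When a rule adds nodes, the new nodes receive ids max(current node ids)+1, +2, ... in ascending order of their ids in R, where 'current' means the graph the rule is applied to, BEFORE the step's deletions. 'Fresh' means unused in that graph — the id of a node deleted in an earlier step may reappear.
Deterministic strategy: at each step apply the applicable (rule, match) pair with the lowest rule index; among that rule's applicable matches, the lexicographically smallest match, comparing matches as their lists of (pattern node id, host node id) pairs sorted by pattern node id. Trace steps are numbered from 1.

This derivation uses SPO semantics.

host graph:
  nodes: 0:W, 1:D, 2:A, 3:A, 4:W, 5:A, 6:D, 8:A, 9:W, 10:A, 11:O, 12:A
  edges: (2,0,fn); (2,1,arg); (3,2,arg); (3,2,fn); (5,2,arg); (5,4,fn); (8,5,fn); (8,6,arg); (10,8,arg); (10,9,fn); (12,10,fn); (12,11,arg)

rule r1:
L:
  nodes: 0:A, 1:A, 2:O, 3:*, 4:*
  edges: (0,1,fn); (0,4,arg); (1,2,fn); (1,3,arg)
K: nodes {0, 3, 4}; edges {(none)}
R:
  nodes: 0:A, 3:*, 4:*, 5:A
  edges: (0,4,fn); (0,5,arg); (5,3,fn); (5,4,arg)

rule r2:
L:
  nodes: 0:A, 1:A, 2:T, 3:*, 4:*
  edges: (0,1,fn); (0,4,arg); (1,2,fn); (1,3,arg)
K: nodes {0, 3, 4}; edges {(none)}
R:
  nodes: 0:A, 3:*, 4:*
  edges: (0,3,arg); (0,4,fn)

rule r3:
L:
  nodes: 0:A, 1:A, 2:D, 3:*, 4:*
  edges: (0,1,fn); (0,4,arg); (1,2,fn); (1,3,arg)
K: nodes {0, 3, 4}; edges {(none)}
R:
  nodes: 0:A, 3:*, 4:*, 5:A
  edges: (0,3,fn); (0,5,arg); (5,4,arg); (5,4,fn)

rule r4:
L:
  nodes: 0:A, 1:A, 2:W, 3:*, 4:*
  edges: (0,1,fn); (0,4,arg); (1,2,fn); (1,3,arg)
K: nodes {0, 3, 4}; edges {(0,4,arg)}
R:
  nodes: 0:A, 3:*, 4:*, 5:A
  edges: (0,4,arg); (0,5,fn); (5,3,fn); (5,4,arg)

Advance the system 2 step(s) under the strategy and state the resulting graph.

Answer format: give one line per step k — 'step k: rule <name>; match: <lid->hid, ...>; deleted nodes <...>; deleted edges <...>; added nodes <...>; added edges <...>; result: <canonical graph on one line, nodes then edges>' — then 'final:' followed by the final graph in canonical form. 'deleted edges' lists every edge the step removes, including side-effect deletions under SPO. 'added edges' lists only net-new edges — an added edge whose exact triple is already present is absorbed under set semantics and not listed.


step 1: rule r4; match: 0->8, 1->5, 2->4, 3->2, 4->6; deleted nodes 4, 5; deleted edges (5,2,arg); (5,4,fn); (8,5,fn); added nodes 13; added edges (8,13,fn); (13,2,fn); (13,6,arg); result: nodes: 0:W, 1:D, 2:A, 3:A, 6:D, 8:A, 9:W, 10:A, 11:O, 12:A, 13:A edges: (2,0,fn); (2,1,arg); (3,2,arg); (3,2,fn); (8,6,arg); (8,13,fn); (10,8,arg); (10,9,fn); (12,10,fn); (12,11,arg); (13,2,fn); (13,6,arg)
step 2: rule r4; match: 0->12, 1->10, 2->9, 3->8, 4->11; deleted nodes 9, 10; deleted edges (10,8,arg); (10,9,fn); (12,10,fn); added nodes 14; added edges (12,14,fn); (14,8,fn); (14,11,arg); result: nodes: 0:W, 1:D, 2:A, 3:A, 6:D, 8:A, 11:O, 12:A, 13:A, 14:A edges: (2,0,fn); (2,1,arg); (3,2,arg); (3,2,fn); (8,6,arg); (8,13,fn); (12,11,arg); (12,14,fn); (13,2,fn); (13,6,arg); (14,8,fn); (14,11,arg)
final:
nodes: 0:W, 1:D, 2:A, 3:A, 6:D, 8:A, 11:O, 12:A, 13:A, 14:A
edges: (2,0,fn); (2,1,arg); (3,2,arg); (3,2,fn); (8,6,arg); (8,13,fn); (12,11,arg); (12,14,fn); (13,2,fn); (13,6,arg); (14,8,fn); (14,11,arg)


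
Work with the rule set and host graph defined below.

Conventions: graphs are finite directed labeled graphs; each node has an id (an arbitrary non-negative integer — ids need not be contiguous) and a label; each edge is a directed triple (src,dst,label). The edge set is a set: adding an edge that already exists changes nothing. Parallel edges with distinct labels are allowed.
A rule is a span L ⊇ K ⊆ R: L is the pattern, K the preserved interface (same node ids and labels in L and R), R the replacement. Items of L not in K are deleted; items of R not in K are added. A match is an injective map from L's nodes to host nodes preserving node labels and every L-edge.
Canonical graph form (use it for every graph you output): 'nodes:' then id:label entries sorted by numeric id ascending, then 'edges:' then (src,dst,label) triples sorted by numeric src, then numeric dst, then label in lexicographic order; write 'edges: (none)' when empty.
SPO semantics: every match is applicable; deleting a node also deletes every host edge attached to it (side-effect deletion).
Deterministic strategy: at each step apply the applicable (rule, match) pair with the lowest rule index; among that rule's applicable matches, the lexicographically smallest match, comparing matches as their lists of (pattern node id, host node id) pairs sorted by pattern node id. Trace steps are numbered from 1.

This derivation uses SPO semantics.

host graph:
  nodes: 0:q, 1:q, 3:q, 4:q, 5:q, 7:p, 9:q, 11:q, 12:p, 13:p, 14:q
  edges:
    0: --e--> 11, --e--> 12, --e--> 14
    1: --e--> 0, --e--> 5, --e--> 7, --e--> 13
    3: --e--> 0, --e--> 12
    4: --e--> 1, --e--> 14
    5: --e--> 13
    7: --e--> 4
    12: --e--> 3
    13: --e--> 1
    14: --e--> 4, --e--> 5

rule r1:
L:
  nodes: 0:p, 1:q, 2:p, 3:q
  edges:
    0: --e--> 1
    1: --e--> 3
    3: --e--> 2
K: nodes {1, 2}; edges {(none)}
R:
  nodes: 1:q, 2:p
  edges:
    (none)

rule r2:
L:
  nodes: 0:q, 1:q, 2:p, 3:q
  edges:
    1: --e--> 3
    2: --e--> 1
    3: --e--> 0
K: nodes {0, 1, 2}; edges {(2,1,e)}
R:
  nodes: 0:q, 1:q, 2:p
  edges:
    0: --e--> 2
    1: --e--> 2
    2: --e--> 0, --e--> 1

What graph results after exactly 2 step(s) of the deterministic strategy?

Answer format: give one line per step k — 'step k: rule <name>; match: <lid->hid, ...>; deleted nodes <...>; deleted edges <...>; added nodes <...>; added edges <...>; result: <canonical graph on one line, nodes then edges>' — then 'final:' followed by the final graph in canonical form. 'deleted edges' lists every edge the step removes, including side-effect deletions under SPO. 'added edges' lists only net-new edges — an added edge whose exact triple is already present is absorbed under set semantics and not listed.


step 1: rule r1; match: 0->7, 1->4, 2->13, 3->1; deleted nodes 1, 7; deleted edges (1,0,e); (1,5,e); (1,7,e); (1,13,e); (4,1,e); (7,4,e); (13,1,e); added nodes (none); added edges (none); result: nodes: 0:q, 3:q, 4:q, 5:q, 9:q, 11:q, 12:p, 13:p, 14:q edges: (0,11,e); (0,12,e); (0,14,e); (3,0,e); (3,12,e); (4,14,e); (5,13,e); (12,3,e); (14,4,e); (14,5,e)
step 2: rule r2; match: 0->11, 1->3, 2->12, 3->0; deleted nodes 0; deleted edges (0,11,e); (0,12,e); (0,14,e); (3,0,e); added nodes (none); added edges (11,12,e); (12,11,e); result: nodes: 3:q, 4:q, 5:q, 9:q, 11:q, 12:p, 13:p, 14:q edges: (3,12,e); (4,14,e); (5,13,e); (11,12,e); (12,3,e); (12,11,e); (14,4,e); (14,5,e)
final:
nodes: 3:q, 4:q, 5:q, 9:q, 11:q, 12:p, 13:p, 14:q
edges: (3,12,e); (4,14,e); (5,13,e); (11,12,e); (12,3,e); (12,11,e); (14,4,e); (14,5,e)


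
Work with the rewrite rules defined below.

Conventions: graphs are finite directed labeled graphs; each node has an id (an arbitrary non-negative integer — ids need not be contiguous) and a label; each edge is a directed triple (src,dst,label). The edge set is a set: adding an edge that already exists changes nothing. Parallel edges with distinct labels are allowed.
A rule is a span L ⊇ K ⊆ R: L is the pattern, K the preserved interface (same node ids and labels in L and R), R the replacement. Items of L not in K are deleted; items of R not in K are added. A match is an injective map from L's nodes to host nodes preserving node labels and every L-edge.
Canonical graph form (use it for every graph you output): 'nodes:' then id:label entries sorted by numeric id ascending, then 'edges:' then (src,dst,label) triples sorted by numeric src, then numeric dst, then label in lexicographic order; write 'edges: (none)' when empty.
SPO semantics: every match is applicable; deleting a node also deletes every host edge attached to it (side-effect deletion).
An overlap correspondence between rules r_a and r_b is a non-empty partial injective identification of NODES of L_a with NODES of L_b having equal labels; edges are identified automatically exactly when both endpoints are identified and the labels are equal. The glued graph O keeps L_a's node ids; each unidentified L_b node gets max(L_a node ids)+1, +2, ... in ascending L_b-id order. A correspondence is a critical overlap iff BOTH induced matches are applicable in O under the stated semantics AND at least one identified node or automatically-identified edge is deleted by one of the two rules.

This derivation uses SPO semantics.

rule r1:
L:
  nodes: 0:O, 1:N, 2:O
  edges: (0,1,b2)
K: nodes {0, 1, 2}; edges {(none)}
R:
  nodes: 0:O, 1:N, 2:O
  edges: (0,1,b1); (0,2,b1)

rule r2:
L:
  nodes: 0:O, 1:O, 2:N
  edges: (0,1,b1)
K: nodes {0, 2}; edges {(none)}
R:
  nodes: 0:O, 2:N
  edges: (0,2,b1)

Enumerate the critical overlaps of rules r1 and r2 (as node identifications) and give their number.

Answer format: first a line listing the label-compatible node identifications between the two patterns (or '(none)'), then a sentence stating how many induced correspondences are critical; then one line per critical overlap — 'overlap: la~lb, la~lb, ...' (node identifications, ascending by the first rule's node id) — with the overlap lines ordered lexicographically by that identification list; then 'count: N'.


label-compatible node identifications between L(r1) and L(r2): 0~0, 0~1, 1~2, 2~0, 2~1
8 of the induced correspondences are critical overlaps of r1 and r2.
overlap: 0~0, 1~2, 2~1
overlap: 0~0, 2~1
overlap: 0~1
overlap: 0~1, 1~2
overlap: 0~1, 1~2, 2~0
overlap: 0~1, 2~0
overlap: 1~2, 2~1
overlap: 2~1
count: 8


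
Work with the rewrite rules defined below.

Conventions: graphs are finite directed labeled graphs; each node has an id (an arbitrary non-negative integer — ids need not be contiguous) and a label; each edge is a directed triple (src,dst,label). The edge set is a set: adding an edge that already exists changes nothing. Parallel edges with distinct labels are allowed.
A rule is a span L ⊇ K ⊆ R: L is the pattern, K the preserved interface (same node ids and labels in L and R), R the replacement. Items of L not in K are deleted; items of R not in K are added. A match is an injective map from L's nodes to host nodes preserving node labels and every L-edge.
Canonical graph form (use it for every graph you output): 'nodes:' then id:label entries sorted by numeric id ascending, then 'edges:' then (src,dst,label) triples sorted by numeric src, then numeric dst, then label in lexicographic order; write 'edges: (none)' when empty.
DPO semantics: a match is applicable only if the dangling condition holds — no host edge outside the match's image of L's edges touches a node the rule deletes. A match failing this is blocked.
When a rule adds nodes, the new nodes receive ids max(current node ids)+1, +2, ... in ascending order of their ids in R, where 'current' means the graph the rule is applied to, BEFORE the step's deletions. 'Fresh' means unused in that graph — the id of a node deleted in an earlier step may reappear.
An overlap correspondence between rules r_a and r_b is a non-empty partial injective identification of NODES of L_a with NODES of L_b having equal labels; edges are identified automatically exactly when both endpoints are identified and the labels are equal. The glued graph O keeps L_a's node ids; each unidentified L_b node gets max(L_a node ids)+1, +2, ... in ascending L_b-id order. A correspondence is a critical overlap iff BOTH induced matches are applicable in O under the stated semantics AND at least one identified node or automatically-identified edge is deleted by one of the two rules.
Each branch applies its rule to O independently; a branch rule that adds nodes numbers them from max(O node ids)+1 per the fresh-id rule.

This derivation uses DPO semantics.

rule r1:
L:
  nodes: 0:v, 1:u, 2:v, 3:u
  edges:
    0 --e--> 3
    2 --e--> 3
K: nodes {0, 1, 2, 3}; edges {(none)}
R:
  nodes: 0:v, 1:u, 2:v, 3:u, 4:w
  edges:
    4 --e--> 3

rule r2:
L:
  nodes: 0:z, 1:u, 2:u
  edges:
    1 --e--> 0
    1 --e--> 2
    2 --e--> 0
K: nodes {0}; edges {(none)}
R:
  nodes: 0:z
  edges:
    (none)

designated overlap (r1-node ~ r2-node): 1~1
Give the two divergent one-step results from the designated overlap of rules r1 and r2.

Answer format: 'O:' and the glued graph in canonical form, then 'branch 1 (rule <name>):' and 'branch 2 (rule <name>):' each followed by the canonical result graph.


O:
nodes: 0:v, 1:u, 2:v, 3:u, 4:z, 5:u
edges: (0,3,e); (1,4,e); (1,5,e); (2,3,e); (5,4,e)
branch 1 (rule r1):
nodes: 0:v, 1:u, 2:v, 3:u, 4:z, 5:u, 6:w
edges: (1,4,e); (1,5,e); (5,4,e); (6,3,e)
branch 2 (rule r2):
nodes: 0:v, 2:v, 3:u, 4:z
edges: (0,3,e); (2,3,e)


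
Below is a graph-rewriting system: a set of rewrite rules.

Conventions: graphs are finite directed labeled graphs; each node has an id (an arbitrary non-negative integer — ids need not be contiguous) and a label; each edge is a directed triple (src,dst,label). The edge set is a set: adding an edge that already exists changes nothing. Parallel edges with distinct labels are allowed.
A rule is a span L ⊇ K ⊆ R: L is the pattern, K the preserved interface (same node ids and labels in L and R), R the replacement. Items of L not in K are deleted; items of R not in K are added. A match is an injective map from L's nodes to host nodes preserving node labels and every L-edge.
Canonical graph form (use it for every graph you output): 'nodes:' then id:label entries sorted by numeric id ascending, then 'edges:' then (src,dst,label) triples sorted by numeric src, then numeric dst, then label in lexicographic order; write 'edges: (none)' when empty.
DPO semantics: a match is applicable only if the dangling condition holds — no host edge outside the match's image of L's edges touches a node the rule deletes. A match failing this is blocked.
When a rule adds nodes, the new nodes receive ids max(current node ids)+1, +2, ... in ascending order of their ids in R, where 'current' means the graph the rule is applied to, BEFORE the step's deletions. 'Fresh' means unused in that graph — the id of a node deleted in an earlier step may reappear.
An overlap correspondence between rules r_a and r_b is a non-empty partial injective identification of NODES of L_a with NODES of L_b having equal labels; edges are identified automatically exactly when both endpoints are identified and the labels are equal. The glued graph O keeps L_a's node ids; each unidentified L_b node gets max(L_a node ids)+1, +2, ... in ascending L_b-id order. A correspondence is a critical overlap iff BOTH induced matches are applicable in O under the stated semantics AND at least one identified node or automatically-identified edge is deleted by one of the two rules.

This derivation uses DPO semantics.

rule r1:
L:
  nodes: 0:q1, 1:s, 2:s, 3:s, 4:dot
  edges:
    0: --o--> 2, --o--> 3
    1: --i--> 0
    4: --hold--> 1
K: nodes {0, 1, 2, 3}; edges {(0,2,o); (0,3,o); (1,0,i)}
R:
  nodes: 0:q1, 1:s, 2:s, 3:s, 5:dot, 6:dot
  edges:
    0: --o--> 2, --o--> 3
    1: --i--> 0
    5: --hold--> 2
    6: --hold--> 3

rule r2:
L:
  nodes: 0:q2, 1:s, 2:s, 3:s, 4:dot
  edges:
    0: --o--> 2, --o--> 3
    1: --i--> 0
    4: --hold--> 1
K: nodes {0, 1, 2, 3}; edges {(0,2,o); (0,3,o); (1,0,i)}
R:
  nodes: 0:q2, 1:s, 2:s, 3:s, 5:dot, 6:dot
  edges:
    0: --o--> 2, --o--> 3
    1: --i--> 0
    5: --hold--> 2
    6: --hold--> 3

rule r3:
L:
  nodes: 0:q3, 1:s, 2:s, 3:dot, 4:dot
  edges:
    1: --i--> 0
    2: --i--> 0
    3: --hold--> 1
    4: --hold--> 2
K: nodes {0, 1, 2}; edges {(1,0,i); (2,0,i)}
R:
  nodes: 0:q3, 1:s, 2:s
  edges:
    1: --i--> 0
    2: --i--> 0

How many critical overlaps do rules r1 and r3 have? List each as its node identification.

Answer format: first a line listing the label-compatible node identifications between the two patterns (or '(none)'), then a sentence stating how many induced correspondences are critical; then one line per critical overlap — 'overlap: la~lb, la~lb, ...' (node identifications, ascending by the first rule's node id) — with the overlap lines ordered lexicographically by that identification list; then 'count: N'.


label-compatible node identifications between L(r1) and L(r3): 1~1, 1~2, 2~1, 2~2, 3~1, 3~2, 4~3, 4~4
6 of the induced correspondences are critical overlaps of r1 and r3.
overlap: 1~1, 2~2, 4~3
overlap: 1~1, 3~2, 4~3
overlap: 1~1, 4~3
overlap: 1~2, 2~1, 4~4
overlap: 1~2, 3~1, 4~4
overlap: 1~2, 4~4
count: 6


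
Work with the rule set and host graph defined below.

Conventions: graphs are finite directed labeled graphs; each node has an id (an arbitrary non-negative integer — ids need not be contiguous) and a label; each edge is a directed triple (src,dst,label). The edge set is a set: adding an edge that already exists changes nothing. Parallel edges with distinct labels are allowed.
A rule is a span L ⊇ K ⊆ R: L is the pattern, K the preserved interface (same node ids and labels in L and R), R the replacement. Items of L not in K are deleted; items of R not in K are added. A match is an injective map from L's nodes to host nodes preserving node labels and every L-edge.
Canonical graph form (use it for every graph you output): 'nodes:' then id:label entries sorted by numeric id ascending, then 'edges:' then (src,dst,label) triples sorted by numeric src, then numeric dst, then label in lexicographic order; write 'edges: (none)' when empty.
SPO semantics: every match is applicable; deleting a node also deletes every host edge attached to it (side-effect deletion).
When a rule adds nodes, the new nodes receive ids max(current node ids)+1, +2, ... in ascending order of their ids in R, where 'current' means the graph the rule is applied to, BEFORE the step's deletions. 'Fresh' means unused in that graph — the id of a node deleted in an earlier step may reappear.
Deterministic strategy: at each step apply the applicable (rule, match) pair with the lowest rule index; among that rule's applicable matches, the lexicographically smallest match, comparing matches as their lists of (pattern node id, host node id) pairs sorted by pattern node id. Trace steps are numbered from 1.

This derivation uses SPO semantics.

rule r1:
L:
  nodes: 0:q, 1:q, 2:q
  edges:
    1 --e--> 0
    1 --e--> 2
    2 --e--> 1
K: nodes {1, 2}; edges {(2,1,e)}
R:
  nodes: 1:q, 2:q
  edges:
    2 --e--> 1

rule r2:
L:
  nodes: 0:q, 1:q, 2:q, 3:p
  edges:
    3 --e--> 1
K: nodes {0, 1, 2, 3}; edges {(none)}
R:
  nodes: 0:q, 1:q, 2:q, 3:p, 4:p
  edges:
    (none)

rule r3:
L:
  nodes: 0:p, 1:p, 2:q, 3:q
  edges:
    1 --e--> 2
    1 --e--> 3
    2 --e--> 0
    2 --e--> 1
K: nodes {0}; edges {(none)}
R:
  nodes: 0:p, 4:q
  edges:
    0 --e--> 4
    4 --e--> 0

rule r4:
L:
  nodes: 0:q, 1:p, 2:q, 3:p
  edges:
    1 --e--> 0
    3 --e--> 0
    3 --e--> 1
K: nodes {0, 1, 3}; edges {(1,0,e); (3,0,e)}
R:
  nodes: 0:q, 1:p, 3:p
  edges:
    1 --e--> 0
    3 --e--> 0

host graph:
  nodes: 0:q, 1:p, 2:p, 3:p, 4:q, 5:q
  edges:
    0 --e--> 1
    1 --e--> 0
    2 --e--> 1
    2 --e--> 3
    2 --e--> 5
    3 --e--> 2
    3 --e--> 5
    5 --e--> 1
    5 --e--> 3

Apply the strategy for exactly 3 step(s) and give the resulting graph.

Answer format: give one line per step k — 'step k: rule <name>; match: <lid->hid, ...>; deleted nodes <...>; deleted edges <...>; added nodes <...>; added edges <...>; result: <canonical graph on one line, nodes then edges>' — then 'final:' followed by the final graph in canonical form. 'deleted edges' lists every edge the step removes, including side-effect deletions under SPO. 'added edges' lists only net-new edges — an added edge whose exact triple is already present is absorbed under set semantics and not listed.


step 1: rule r2; match: 0->0, 1->5, 2->4, 3->2; deleted nodes (none); deleted edges (2,5,e); added nodes 6; added edges (none); result: nodes: 0:q, 1:p, 2:p, 3:p, 4:q, 5:q, 6:p edges: (0,1,e); (1,0,e); (2,1,e); (2,3,e); (3,2,e); (3,5,e); (5,1,e); (5,3,e)
step 2: rule r2; match: 0->0, 1->5, 2->4, 3->3; deleted nodes (none); deleted edges (3,5,e); added nodes 7; added edges (none); result: nodes: 0:q, 1:p, 2:p, 3:p, 4:q, 5:q, 6:p, 7:p edges: (0,1,e); (1,0,e); (2,1,e); (2,3,e); (3,2,e); (5,1,e); (5,3,e)
step 3: rule r2; match: 0->4, 1->0, 2->5, 3->1; deleted nodes (none); deleted edges (1,0,e); added nodes 8; added edges (none); result: nodes: 0:q, 1:p, 2:p, 3:p, 4:q, 5:q, 6:p, 7:p, 8:p edges: (0,1,e); (2,1,e); (2,3,e); (3,2,e); (5,1,e); (5,3,e)
final:
nodes: 0:q, 1:p, 2:p, 3:p, 4:q, 5:q, 6:p, 7:p, 8:p
edges: (0,1,e); (2,1,e); (2,3,e); (3,2,e); (5,1,e); (5,3,e)


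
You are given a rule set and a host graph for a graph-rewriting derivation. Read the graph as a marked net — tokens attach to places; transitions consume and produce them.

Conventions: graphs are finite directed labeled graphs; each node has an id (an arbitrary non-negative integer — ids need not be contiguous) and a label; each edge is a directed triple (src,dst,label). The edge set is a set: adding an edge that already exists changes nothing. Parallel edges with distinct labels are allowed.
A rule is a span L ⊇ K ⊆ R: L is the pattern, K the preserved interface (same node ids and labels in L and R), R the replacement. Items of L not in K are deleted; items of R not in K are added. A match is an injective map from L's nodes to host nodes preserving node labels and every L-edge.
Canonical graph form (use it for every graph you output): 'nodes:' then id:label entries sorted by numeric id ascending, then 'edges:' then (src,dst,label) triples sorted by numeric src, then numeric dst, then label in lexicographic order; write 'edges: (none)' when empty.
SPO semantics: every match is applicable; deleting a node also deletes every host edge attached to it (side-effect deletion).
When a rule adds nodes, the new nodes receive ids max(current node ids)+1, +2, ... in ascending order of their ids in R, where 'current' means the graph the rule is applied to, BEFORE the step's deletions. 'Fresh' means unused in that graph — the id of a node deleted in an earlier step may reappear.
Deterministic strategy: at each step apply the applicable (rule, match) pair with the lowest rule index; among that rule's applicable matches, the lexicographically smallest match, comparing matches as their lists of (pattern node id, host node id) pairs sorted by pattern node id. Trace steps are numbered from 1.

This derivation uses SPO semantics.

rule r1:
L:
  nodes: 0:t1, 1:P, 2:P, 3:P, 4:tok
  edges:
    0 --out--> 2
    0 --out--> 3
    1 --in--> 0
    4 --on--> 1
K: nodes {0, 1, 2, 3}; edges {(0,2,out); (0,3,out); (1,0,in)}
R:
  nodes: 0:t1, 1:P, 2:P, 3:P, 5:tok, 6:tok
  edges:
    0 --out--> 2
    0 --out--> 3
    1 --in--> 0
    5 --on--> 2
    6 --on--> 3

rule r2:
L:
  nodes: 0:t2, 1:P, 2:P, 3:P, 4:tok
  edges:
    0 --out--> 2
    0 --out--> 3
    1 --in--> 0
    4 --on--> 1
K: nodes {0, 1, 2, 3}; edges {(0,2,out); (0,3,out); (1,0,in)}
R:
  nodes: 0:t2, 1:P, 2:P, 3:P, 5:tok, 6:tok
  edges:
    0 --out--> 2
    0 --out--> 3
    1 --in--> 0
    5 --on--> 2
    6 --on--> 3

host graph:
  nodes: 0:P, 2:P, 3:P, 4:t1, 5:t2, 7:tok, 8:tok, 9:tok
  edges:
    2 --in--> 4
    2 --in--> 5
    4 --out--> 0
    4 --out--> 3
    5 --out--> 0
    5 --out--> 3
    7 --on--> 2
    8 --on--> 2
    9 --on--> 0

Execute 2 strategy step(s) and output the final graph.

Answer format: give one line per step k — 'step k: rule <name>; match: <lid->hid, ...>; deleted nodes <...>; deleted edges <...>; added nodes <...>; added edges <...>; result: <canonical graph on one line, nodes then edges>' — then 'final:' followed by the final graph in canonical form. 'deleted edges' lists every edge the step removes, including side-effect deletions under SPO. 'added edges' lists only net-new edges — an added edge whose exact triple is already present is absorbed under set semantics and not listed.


step 1: rule r1; match: 0->4, 1->2, 2->0, 3->3, 4->7; deleted nodes 7; deleted edges (7,2,on); added nodes 10, 11; added edges (10,0,on); (11,3,on); result: nodes: 0:P, 2:P, 3:P, 4:t1, 5:t2, 8:tok, 9:tok, 10:tok, 11:tok edges: (2,4,in); (2,5,in); (4,0,out); (4,3,out); (5,0,out); (5,3,out); (8,2,on); (9,0,on); (10,0,on); (11,3,on)
step 2: rule r1; match: 0->4, 1->2, 2->0, 3->3, 4->8; deleted nodes 8; deleted edges (8,2,on); added nodes 12, 13; added edges (12,0,on); (13,3,on); result: nodes: 0:P, 2:P, 3:P, 4:t1, 5:t2, 9:tok, 10:tok, 11:tok, 12:tok, 13:tok edges: (2,4,in); (2,5,in); (4,0,out); (4,3,out); (5,0,out); (5,3,out); (9,0,on); (10,0,on); (11,3,on); (12,0,on); (13,3,on)
final:
nodes: 0:P, 2:P, 3:P, 4:t1, 5:t2, 9:tok, 10:tok, 11:tok, 12:tok, 13:tok
edges: (2,4,in); (2,5,in); (4,0,out); (4,3,out); (5,0,out); (5,3,out); (9,0,on); (10,0,on); (11,3,on); (12,0,on); (13,3,on)


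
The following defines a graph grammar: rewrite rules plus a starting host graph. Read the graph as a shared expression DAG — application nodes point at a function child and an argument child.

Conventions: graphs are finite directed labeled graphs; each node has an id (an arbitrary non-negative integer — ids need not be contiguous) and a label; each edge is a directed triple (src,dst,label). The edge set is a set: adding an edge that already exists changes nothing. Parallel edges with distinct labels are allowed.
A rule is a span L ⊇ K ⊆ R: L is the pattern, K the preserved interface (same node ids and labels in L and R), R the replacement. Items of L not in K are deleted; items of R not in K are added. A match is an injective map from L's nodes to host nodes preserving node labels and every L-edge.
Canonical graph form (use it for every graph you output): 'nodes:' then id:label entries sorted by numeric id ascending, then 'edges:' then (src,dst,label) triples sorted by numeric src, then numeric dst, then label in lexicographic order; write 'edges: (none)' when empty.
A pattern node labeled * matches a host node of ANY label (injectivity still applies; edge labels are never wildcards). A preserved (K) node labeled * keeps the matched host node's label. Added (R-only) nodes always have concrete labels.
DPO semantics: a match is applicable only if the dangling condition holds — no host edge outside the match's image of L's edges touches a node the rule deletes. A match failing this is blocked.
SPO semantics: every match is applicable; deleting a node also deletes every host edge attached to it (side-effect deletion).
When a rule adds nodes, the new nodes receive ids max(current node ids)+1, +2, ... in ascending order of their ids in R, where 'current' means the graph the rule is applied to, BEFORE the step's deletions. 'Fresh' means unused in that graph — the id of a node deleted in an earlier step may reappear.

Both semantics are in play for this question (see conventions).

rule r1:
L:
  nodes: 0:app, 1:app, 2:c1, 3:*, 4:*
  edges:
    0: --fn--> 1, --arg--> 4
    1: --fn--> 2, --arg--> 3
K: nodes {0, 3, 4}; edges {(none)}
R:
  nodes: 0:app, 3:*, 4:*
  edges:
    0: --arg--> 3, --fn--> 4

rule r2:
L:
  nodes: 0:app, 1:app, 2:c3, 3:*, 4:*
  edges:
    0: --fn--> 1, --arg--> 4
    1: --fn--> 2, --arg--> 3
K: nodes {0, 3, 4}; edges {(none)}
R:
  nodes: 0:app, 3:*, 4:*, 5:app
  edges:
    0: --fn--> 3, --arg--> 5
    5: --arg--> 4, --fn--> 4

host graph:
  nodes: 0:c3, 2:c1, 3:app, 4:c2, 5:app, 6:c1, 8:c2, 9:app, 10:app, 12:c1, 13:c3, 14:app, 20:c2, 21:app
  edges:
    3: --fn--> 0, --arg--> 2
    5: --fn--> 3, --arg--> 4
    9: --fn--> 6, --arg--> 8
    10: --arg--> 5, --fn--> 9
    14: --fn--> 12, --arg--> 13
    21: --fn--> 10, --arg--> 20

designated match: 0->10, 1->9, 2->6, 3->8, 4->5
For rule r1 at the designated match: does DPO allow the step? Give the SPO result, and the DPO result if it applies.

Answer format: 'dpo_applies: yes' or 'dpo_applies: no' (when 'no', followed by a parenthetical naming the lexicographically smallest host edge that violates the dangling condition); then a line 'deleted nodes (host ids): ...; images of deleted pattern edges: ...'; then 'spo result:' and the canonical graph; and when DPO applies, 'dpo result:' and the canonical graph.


dpo_applies: yes
deleted nodes (host ids): 6, 9; images of deleted pattern edges: (9,6,fn); (9,8,arg); (10,5,arg); (10,9,fn)
spo result:
nodes: 0:c3, 2:c1, 3:app, 4:c2, 5:app, 8:c2, 10:app, 12:c1, 13:c3, 14:app, 20:c2, 21:app
edges: (3,0,fn); (3,2,arg); (5,3,fn); (5,4,arg); (10,5,fn); (10,8,arg); (14,12,fn); (14,13,arg); (21,10,fn); (21,20,arg)
dpo result:
nodes: 0:c3, 2:c1, 3:app, 4:c2, 5:app, 8:c2, 10:app, 12:c1, 13:c3, 14:app, 20:c2, 21:app
edges: (3,0,fn); (3,2,arg); (5,3,fn); (5,4,arg); (10,5,fn); (10,8,arg); (14,12,fn); (14,13,arg); (21,10,fn); (21,20,arg)
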